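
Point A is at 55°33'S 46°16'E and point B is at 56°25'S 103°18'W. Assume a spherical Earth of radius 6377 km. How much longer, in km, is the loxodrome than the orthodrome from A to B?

Great circle: cos σ = sin φ₁ sin φ₂ + cos φ₁ cos φ₂ cos Δλ,  σ = 1.1405 rad → d_gc = 7272.7 km
Rhumb line: Δψ = -0.0270, q = Δφ/Δψ = 0.5594, d_rh = R√(Δφ²+q²Δλ²) = 9312.8 km
Excess = 9312.8 − 7272.7 = 2040.1 ≈ 2040 km

2040 km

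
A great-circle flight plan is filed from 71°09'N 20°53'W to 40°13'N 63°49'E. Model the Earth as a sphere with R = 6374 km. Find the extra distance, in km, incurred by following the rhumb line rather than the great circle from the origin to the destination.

391 km

Great circle: cos σ = sin φ₁ sin φ₂ + cos φ₁ cos φ₂ cos Δλ,  σ = 0.8843 rad → d_gc = 5636.5 km
Rhumb line: Δψ = -1.0279, q = Δφ/Δψ = 0.5252, d_rh = R√(Δφ²+q²Δλ²) = 6027.8 km
Excess = 6027.8 − 5636.5 = 391.3 ≈ 391 km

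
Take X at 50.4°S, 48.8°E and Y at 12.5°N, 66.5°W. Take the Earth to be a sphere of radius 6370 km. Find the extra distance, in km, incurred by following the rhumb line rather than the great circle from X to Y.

462 km

Great circle: cos σ = sin φ₁ sin φ₂ + cos φ₁ cos φ₂ cos Δλ,  σ = 2.0183 rad → d_gc = 12856.6 km
Rhumb line: Δψ = +1.2415, q = Δφ/Δψ = 0.8843, d_rh = R√(Δφ²+q²Δλ²) = 13318.7 km
Excess = 13318.7 − 12856.6 = 462.1 ≈ 462 km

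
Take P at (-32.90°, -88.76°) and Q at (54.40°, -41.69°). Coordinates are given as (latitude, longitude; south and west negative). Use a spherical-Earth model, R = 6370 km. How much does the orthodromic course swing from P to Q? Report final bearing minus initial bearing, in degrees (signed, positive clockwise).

Initial bearing θ₁ = atan2(sin Δλ cos φ₂, cos φ₁ sin φ₂ − sin φ₁ cos φ₂ cos Δλ) = 25.39°
Final bearing θ₂ = (initial bearing from the destination back to the start) + 180° = 38.20°
Δθ = θ₂ − θ₁ = +12.8°

+12.8°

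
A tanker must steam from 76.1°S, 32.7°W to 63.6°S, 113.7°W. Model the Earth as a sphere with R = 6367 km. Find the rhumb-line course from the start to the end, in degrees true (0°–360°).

294.8°

Δψ = ln[tan(π/4+φ₂/2)/tan(π/4+φ₁/2)] = +0.6545
Δλ = -1.4137 rad (taken the short way round)
course = atan2(Δλ, Δψ) = 294.84°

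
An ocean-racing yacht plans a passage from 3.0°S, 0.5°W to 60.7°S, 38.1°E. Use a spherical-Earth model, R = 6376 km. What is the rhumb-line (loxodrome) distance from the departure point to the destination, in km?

Rhumb course C = atan2(Δλ, Δψ) with Δψ = ln[tan(π/4+φ₂/2)/tan(π/4+φ₁/2)] = -1.2893, Δλ = +0.6737 → C = 152.41°
d = R·|Δφ| / |cos C| = 6376·1.00705 / 0.88629 = 7245 km

7245 km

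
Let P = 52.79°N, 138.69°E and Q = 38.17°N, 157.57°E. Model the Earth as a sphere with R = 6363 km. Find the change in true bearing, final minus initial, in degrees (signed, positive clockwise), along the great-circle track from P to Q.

Initial bearing θ₁ = atan2(sin Δλ cos φ₂, cos φ₁ sin φ₂ − sin φ₁ cos φ₂ cos Δλ) = 130.69°
Final bearing θ₂ = (initial bearing from the destination back to the start) + 180° = 144.32°
Δθ = θ₂ − θ₁ = +13.6°

+13.6°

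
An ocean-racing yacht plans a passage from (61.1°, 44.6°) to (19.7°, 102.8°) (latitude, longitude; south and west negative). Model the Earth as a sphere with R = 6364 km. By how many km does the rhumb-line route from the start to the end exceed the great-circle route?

133 km

Great circle: cos σ = sin φ₁ sin φ₂ + cos φ₁ cos φ₂ cos Δλ,  σ = 1.0064 rad → d_gc = 6404.9 km
Rhumb line: Δψ = -1.0052, q = Δφ/Δψ = 0.7188, d_rh = R√(Δφ²+q²Δλ²) = 6537.5 km
Excess = 6537.5 − 6404.9 = 132.6 ≈ 133 km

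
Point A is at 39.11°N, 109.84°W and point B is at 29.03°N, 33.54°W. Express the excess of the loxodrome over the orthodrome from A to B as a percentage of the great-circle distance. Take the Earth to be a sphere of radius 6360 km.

2.7%

Great circle: σ = 1.0851 rad → d_gc = Rσ = 6901.4 km
Rhumb: Δφ = -0.1759, Δλ = +1.3317, Δψ = -0.2129, q = Δφ/Δψ = 0.8263 → d_rh = R√(Δφ²+q²Δλ²) = 7087.3 km
Excess = (7087.3 − 6901.4) / 6901.4 = 185.9 / 6901.4 = 2.69% ≈ 2.7%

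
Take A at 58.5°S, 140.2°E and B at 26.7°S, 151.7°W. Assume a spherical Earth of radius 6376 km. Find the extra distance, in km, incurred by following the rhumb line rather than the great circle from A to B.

Great circle: cos σ = sin φ₁ sin φ₂ + cos φ₁ cos φ₂ cos Δλ,  σ = 0.9798 rad → d_gc = 6247.0 km
Rhumb line: Δψ = +0.7819, q = Δφ/Δψ = 0.7098, d_rh = R√(Δφ²+q²Δλ²) = 6438.9 km
Excess = 6438.9 − 6247.0 = 191.9 ≈ 192 km

192 km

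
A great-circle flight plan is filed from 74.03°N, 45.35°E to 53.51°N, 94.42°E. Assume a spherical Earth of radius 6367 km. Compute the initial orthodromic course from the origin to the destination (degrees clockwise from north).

108.8°

θ = atan2( sin Δλ·cos φ₂ ,  cos φ₁ sin φ₂ − sin φ₁ cos φ₂ cos Δλ )
  = atan2(+0.4493, -0.1534) = 108.85°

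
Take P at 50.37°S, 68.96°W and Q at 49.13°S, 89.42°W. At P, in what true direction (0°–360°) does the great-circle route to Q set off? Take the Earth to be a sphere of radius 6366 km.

267.5°

N = sin Δλ·cos φ₂ = -0.2287;  D = cos φ₁ sin φ₂ − sin φ₁ cos φ₂ cos Δλ = -0.0102
initial course = atan2(N, D) = 267.46°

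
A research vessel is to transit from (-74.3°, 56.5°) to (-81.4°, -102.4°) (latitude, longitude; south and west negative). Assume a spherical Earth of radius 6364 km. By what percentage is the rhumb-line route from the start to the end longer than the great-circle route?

39.0%

Great circle: σ = 0.4175 rad → d_gc = Rσ = 2656.8 km
Rhumb: Δφ = -0.1239, Δλ = -2.7733, Δψ = -0.6063, q = Δφ/Δψ = 0.2044 → d_rh = R√(Δφ²+q²Δλ²) = 3692.5 km
Excess = (3692.5 − 2656.8) / 2656.8 = 1035.7 / 2656.8 = 38.98% ≈ 39.0%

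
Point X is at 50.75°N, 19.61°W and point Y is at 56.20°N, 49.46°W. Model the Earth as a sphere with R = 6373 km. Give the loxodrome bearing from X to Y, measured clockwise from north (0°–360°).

Δψ = ln[tan(π/4+φ₂/2)/tan(π/4+φ₁/2)] = +0.1601
Δλ = -0.5210 rad (taken the short way round)
course = atan2(Δλ, Δψ) = 287.08°

287.1°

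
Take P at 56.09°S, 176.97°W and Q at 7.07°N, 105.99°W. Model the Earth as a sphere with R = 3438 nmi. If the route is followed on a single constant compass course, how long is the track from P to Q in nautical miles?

5213 nmi

Rhumb course C = atan2(Δλ, Δψ) with Δψ = ln[tan(π/4+φ₂/2)/tan(π/4+φ₁/2)] = +1.3116, Δλ = +1.2388 → C = 43.37°
d = R·|Δφ| / |cos C| = 3438·1.10235 / 0.72698 = 5213 nmi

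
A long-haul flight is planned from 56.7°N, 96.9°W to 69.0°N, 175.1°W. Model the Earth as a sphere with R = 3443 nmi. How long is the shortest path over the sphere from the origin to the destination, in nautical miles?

Haversine: a = sin²(Δφ/2)+cos φ₁ cos φ₂ sin²(Δλ/2) = 0.08974;  σ = 2·atan2(√a,√(1−a))
σ = 34.862° → d = Rσ = 3443·0.60846 = 2095 nmi

2095 nmi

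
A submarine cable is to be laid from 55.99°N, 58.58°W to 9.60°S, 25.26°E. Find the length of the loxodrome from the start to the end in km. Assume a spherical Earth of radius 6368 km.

Δψ = ln[tan(π/4+φ₂/2)/tan(π/4+φ₁/2)] = -1.3531;  Δφ = -1.1448 rad,  Δλ = +1.4633 rad
q = Δφ/Δψ = 0.8460
d = R·√(Δφ² + q²Δλ²) = 6368·1.68616 = 10737 km

10737 km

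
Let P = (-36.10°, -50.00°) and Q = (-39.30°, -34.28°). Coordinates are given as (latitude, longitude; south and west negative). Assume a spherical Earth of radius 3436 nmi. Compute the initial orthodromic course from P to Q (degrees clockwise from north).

θ = atan2( sin Δλ·cos φ₂ ,  cos φ₁ sin φ₂ − sin φ₁ cos φ₂ cos Δλ )
  = atan2(+0.2097, -0.0729) = 109.17°

109.2°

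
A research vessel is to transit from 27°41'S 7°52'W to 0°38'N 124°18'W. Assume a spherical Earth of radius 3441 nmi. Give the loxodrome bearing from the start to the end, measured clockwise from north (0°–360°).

284.2°

Δψ = ln[tan(π/4+φ₂/2)/tan(π/4+φ₁/2)] = +0.5142
Δλ = -2.0321 rad (taken the short way round)
course = atan2(Δλ, Δψ) = 284.20°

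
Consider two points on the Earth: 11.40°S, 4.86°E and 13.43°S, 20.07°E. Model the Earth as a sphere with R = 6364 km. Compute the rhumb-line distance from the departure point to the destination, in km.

1665 km

Δψ = ln[tan(π/4+φ₂/2)/tan(π/4+φ₁/2)] = -0.0363;  Δφ = -0.0354 rad,  Δλ = +0.2655 rad
q = Δφ/Δψ = 0.9766
d = R·√(Δφ² + q²Δλ²) = 6364·0.26165 = 1665 km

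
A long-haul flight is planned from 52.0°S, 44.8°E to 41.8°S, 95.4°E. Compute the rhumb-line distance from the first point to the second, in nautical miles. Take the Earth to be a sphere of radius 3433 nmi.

2151 nmi

Δψ = ln[tan(π/4+φ₂/2)/tan(π/4+φ₁/2)] = +0.2617;  Δφ = +0.1780 rad,  Δλ = +0.8831 rad
q = Δφ/Δψ = 0.6803
d = R·√(Δφ² + q²Δλ²) = 3433·0.62662 = 2151 nmi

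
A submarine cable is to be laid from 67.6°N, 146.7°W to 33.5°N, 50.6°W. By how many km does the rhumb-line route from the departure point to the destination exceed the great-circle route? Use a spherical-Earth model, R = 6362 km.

570 km

Great circle: cos σ = sin φ₁ sin φ₂ + cos φ₁ cos φ₂ cos Δλ,  σ = 1.0741 rad → d_gc = 6833.4 km
Rhumb line: Δψ = -0.9983, q = Δφ/Δψ = 0.5962, d_rh = R√(Δφ²+q²Δλ²) = 7403.1 km
Excess = 7403.1 − 6833.4 = 569.7 ≈ 570 km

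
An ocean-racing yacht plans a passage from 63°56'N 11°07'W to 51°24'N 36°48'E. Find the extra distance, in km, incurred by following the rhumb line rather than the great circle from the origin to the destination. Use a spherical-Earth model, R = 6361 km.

66 km

Great circle: cos σ = sin φ₁ sin φ₂ + cos φ₁ cos φ₂ cos Δλ,  σ = 0.4827 rad → d_gc = 3070.2 km
Rhumb line: Δψ = -0.4140, q = Δφ/Δψ = 0.5284, d_rh = R√(Δφ²+q²Δλ²) = 3136.4 km
Excess = 3136.4 − 3070.2 = 66.2 ≈ 66 km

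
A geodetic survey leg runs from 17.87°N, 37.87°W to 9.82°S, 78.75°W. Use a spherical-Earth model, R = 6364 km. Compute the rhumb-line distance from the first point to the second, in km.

Rhumb course C = atan2(Δλ, Δψ) with Δψ = ln[tan(π/4+φ₂/2)/tan(π/4+φ₁/2)] = -0.4893, Δλ = -0.7135 → C = 235.56°
d = R·|Δφ| / |cos C| = 6364·0.48328 / 0.56558 = 5438 km

5438 km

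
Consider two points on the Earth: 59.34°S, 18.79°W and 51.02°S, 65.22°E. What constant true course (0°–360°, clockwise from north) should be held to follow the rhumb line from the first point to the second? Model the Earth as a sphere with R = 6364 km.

80.1°

Δψ = ln[tan(π/4+φ₂/2)/tan(π/4+φ₁/2)] = +0.2555
Δλ = +1.4663 rad (taken the short way round)
course = atan2(Δλ, Δψ) = 80.12°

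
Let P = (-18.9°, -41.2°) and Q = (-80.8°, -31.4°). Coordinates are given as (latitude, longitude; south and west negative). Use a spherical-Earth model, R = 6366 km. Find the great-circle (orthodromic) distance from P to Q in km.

cos σ = sin φ₁ sin φ₂ + cos φ₁ cos φ₂ cos Δλ
      = sin(-18.90°)sin(-80.80°) + cos(-18.90°)cos(-80.80°)cos(9.80°) = 0.4688
σ = 62.043° → d = Rσ = 6366·1.08286 = 6893 km

6893 km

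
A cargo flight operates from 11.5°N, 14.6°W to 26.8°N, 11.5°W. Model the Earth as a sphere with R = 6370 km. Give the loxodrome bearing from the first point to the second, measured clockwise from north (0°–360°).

Δψ = ln[tan(π/4+φ₂/2)/tan(π/4+φ₁/2)] = +0.2837
Δλ = +0.0541 rad (taken the short way round)
course = atan2(Δλ, Δψ) = 10.80°

10.8°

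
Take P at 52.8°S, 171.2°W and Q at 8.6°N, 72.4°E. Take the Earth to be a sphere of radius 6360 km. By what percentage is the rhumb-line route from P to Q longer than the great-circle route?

Great circle: σ = 1.9659 rad → d_gc = Rσ = 12503.2 km
Rhumb: Δφ = +1.0716, Δλ = -2.0316, Δψ = +1.2397, q = Δφ/Δψ = 0.8644 → d_rh = R√(Δφ²+q²Δλ²) = 13084.3 km
Excess = (13084.3 − 12503.2) / 12503.2 = 581.1 / 12503.2 = 4.648% ≈ 4.6%

4.6%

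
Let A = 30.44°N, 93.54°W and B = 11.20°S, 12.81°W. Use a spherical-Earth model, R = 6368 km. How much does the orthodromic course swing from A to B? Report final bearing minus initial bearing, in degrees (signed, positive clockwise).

At departure: θ₁ = atan2(sin Δλ cos φ₂, cos φ₁ sin φ₂ − sin φ₁ cos φ₂ cos Δλ) = 104.34°
At arrival: θ₂ = atan2(sin Δλ cos φ₁, −cos φ₂ sin φ₁ + sin φ₂ cos φ₁ cos Δλ) = 121.62°
Δθ = θ₂ − θ₁ = +17.3°

+17.3°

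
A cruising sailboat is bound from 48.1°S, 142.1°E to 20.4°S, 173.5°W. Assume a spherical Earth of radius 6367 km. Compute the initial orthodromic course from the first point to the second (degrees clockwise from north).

67.9°

N = sin Δλ·cos φ₂ = +0.6558;  D = cos φ₁ sin φ₂ − sin φ₁ cos φ₂ cos Δλ = +0.2656
initial course = atan2(N, D) = 67.95°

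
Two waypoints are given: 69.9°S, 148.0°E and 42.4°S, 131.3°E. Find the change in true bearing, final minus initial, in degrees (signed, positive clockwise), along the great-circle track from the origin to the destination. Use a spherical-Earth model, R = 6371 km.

Initial bearing θ₁ = atan2(sin Δλ cos φ₂, cos φ₁ sin φ₂ − sin φ₁ cos φ₂ cos Δλ) = 333.87°
Final bearing θ₂ = (initial bearing from the destination back to the start) + 180° = 348.17°
Δθ = θ₂ − θ₁ = +14.3°

+14.3°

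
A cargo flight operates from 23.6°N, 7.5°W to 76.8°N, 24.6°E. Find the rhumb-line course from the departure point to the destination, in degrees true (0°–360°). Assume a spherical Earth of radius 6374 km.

Δψ = ln[tan(π/4+φ₂/2)/tan(π/4+φ₁/2)] = +1.7327
Δλ = +0.5603 rad (taken the short way round)
course = atan2(Δλ, Δψ) = 17.92°

17.9°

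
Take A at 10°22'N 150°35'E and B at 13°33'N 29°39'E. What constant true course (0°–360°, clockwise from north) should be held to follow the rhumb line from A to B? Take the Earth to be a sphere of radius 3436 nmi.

Δψ = ln[tan(π/4+φ₂/2)/tan(π/4+φ₁/2)] = +0.0568
Δλ = -2.1107 rad (taken the short way round)
course = atan2(Δλ, Δψ) = 271.54°

271.5°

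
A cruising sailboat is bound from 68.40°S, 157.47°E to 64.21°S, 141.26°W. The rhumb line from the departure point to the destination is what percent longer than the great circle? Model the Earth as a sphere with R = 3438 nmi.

Great circle: σ = 0.4174 rad → d_gc = Rσ = 1435.0 nmi
Rhumb: Δφ = +0.0731, Δλ = +1.0694, Δψ = +0.1824, q = Δφ/Δψ = 0.4008 → d_rh = R√(Δφ²+q²Δλ²) = 1495.0 nmi
Excess = (1495.0 − 1435.0) / 1435.0 = 60.0 / 1435.0 = 4.18% ≈ 4.2%

4.2%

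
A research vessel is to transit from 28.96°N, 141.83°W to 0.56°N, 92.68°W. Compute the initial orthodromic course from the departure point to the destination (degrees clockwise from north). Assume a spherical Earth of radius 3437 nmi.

112.2°

θ = atan2( sin Δλ·cos φ₂ ,  cos φ₁ sin φ₂ − sin φ₁ cos φ₂ cos Δλ )
  = atan2(+0.7564, -0.3081) = 112.17°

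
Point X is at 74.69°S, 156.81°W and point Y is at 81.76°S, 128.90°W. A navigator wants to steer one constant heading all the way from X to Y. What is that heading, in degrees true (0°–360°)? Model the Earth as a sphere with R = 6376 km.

Δψ = ln[tan(π/4+φ₂/2)/tan(π/4+φ₁/2)] = -0.6238
Δλ = +0.4871 rad (taken the short way round)
course = atan2(Δλ, Δψ) = 142.01°

142.0°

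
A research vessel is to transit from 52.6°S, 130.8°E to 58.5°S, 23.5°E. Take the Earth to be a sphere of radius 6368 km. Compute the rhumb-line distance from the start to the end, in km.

6762 km

Δψ = ln[tan(π/4+φ₂/2)/tan(π/4+φ₁/2)] = -0.1825;  Δφ = -0.1030 rad,  Δλ = -1.8727 rad
q = Δφ/Δψ = 0.5644
d = R·√(Δφ² + q²Δλ²) = 6368·1.06193 = 6762 km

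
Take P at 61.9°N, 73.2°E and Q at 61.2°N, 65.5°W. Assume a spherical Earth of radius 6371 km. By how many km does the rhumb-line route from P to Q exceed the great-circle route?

Great circle: cos σ = sin φ₁ sin φ₂ + cos φ₁ cos φ₂ cos Δλ,  σ = 0.9241 rad → d_gc = 5887.5 km
Rhumb line: Δψ = -0.0256, q = Δφ/Δψ = 0.4764, d_rh = R√(Δφ²+q²Δλ²) = 7347.3 km
Excess = 7347.3 − 5887.5 = 1459.8 ≈ 1460 km

1460 km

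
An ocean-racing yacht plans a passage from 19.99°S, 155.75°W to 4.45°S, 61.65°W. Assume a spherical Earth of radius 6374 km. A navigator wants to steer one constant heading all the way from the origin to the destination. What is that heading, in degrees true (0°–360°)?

80.4°

Meridional parts: M(φ₁)=-0.3562, M(φ₂)=-0.0777 → ΔM = +0.2784;  Δλ = +1.6424 rad
tan C = Δλ / ΔM = +5.8983 → C = 80.38°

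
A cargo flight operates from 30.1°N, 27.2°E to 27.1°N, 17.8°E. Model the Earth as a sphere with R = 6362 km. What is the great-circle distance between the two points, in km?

975 km

cos σ = sin φ₁ sin φ₂ + cos φ₁ cos φ₂ cos Δλ
      = sin(30.10°)sin(27.10°) + cos(30.10°)cos(27.10°)cos(-9.40°) = 0.9883
σ = 8.778° → d = Rσ = 6362·0.15320 = 975 km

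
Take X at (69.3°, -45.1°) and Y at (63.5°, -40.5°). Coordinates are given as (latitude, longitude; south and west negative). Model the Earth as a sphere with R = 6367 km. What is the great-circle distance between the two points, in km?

cos σ = sin φ₁ sin φ₂ + cos φ₁ cos φ₂ cos Δλ
      = sin(69.30°)sin(63.50°) + cos(69.30°)cos(63.50°)cos(4.60°) = 0.9944
σ = 6.081° → d = Rσ = 6367·0.10614 = 676 km

676 km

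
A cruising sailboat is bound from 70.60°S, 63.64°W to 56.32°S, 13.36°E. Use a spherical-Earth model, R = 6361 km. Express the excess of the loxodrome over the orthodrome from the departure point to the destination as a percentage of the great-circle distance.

6.5%

Great circle: σ = 0.5982 rad → d_gc = Rσ = 3805.3 km
Rhumb: Δφ = +0.2492, Δλ = +1.3439, Δψ = +0.5714, q = Δφ/Δψ = 0.4362 → d_rh = R√(Δφ²+q²Δλ²) = 4051.7 km
Excess = (4051.7 − 3805.3) / 3805.3 = 246.4 / 3805.3 = 6.48% ≈ 6.5%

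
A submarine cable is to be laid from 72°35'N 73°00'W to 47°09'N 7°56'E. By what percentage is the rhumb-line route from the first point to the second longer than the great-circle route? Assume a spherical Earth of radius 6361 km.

6.8%

Great circle: σ = 0.7501 rad → d_gc = Rσ = 4771.6 km
Rhumb: Δφ = -0.4439, Δλ = +1.4126, Δψ = -0.9407, q = Δφ/Δψ = 0.4719 → d_rh = R√(Δφ²+q²Δλ²) = 5094.0 km
Excess = (5094.0 − 4771.6) / 4771.6 = 322.4 / 4771.6 = 6.76% ≈ 6.8%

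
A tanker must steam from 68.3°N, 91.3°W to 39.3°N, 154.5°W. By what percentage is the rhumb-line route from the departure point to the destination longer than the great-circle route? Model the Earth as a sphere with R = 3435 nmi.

Great circle: σ = 0.7706 rad → d_gc = Rσ = 2647.0 nmi
Rhumb: Δφ = -0.5061, Δλ = -1.1030, Δψ = -0.9050, q = Δφ/Δψ = 0.5593 → d_rh = R√(Δφ²+q²Δλ²) = 2741.1 nmi
Excess = (2741.1 − 2647.0) / 2647.0 = 94.1 / 2647.0 = 3.555% ≈ 3.6%

3.6%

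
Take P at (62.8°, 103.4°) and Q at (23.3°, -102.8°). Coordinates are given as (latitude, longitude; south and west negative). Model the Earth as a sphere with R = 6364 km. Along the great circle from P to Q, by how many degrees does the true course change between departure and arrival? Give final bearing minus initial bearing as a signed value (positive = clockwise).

+144.4°

At departure: θ₁ = atan2(sin Δλ cos φ₂, cos φ₁ sin φ₂ − sin φ₁ cos φ₂ cos Δλ) = 23.93°
At arrival: θ₂ = atan2(sin Δλ cos φ₁, −cos φ₂ sin φ₁ + sin φ₂ cos φ₁ cos Δλ) = 168.35°
Δθ = θ₂ − θ₁ = +144.4°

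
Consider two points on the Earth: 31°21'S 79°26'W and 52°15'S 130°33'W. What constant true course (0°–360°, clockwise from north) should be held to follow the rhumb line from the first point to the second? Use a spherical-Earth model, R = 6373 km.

240.9°

Δψ = ln[tan(π/4+φ₂/2)/tan(π/4+φ₁/2)] = -0.4966
Δλ = -0.8922 rad (taken the short way round)
course = atan2(Δλ, Δψ) = 240.90°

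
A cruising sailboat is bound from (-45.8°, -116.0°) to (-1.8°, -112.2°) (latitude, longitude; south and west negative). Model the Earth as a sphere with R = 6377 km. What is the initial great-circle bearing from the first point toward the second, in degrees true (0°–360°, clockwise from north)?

N = sin Δλ·cos φ₂ = +0.0662;  D = cos φ₁ sin φ₂ − sin φ₁ cos φ₂ cos Δλ = +0.6931
initial course = atan2(N, D) = 5.46°

5.5°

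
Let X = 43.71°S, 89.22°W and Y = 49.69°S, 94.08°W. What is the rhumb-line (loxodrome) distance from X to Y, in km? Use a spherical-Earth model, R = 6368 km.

Rhumb course C = atan2(Δλ, Δψ) with Δψ = ln[tan(π/4+φ₂/2)/tan(π/4+φ₁/2)] = -0.1524, Δλ = -0.0848 → C = 209.10°
d = R·|Δφ| / |cos C| = 6368·0.10437 / 0.87379 = 761 km

761 km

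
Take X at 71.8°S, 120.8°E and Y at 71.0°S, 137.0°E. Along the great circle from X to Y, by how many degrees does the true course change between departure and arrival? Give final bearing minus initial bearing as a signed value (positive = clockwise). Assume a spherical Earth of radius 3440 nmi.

-15.4°

Initial bearing θ₁ = atan2(sin Δλ cos φ₂, cos φ₁ sin φ₂ − sin φ₁ cos φ₂ cos Δλ) = 88.94°
Final bearing θ₂ = (initial bearing from the destination back to the start) + 180° = 73.57°
Δθ = θ₂ − θ₁ = -15.4°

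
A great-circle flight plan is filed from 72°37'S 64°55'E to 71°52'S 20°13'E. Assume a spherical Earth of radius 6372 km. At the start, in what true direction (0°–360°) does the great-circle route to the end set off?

θ = atan2( sin Δλ·cos φ₂ ,  cos φ₁ sin φ₂ − sin φ₁ cos φ₂ cos Δλ )
  = atan2(-0.2189, -0.0728) = 251.60°

251.6°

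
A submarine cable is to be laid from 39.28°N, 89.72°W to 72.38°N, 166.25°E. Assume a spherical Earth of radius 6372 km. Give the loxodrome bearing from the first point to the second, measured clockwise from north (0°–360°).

301.6°

Meridional parts: M(φ₁)=+0.7466, M(φ₂)=+1.8644 → ΔM = +1.1178;  Δλ = -1.8157 rad
tan C = Δλ / ΔM = -1.6243 → C = 301.62°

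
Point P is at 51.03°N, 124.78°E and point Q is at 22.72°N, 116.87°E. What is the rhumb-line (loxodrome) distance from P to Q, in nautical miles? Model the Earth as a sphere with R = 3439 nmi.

1739 nmi

Δψ = ln[tan(π/4+φ₂/2)/tan(π/4+φ₁/2)] = -0.6316;  Δφ = -0.4941 rad,  Δλ = -0.1381 rad
q = Δφ/Δψ = 0.7823
d = R·√(Δφ² + q²Δλ²) = 3439·0.50577 = 1739 nmi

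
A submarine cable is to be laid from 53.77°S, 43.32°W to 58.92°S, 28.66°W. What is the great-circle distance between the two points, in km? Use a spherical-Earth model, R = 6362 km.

cos σ = sin φ₁ sin φ₂ + cos φ₁ cos φ₂ cos Δλ
      = sin(-53.77°)sin(-58.92°) + cos(-53.77°)cos(-58.92°)cos(14.66°) = 0.9860
σ = 9.588° → d = Rσ = 6362·0.16735 = 1065 km

1065 km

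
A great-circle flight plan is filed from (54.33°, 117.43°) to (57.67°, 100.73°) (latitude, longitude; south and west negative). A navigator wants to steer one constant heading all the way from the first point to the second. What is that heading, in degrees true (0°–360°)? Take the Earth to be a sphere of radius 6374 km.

Δψ = ln[tan(π/4+φ₂/2)/tan(π/4+φ₁/2)] = +0.1043
Δλ = -0.2915 rad (taken the short way round)
course = atan2(Δλ, Δψ) = 289.69°

289.7°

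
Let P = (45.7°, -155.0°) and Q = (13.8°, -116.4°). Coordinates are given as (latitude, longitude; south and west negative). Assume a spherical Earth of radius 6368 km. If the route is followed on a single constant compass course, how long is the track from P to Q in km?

Δψ = ln[tan(π/4+φ₂/2)/tan(π/4+φ₁/2)] = -0.6555;  Δφ = -0.5568 rad,  Δλ = +0.6737 rad
q = Δφ/Δψ = 0.8493
d = R·√(Δφ² + q²Δλ²) = 6368·0.79836 = 5084 km

5084 km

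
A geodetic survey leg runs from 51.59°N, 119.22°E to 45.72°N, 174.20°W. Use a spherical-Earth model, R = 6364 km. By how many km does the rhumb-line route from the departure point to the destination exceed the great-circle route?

164 km

Great circle: cos σ = sin φ₁ sin φ₂ + cos φ₁ cos φ₂ cos Δλ,  σ = 0.7475 rad → d_gc = 4757.0 km
Rhumb line: Δψ = -0.1553, q = Δφ/Δψ = 0.6596, d_rh = R√(Δφ²+q²Δλ²) = 4920.9 km
Excess = 4920.9 − 4757.0 = 163.9 ≈ 164 km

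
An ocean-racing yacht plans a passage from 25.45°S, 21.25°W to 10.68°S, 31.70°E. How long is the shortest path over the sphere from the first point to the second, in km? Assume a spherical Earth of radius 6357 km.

5781 km

cos σ = sin φ₁ sin φ₂ + cos φ₁ cos φ₂ cos Δλ
      = sin(-25.45°)sin(-10.68°) + cos(-25.45°)cos(-10.68°)cos(52.95°) = 0.6143
σ = 52.102° → d = Rσ = 6357·0.90935 = 5781 km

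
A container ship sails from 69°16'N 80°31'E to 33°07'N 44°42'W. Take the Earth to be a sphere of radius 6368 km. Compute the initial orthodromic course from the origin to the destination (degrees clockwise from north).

θ = atan2( sin Δλ·cos φ₂ ,  cos φ₁ sin φ₂ − sin φ₁ cos φ₂ cos Δλ )
  = atan2(-0.6843, +0.6451) = 313.31°

313.3°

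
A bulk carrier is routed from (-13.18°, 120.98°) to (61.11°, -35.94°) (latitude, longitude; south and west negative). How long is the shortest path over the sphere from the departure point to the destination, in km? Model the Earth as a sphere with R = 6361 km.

Haversine: a = sin²(Δφ/2)+cos φ₁ cos φ₂ sin²(Δλ/2) = 0.81619;  σ = 2·atan2(√a,√(1−a))
σ = 129.226° → d = Rσ = 6361·2.25543 = 14347 km

14347 km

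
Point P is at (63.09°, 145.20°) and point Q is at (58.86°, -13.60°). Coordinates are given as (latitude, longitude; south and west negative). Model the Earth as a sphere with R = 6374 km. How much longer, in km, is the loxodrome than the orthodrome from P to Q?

2232 km

Great circle: cos σ = sin φ₁ sin φ₂ + cos φ₁ cos φ₂ cos Δλ,  σ = 0.9944 rad → d_gc = 6338.21 km
Rhumb line: Δψ = -0.1524, q = Δφ/Δψ = 0.4844, d_rh = R√(Δφ²+q²Δλ²) = 8569.74 km
Excess = 8569.74 − 6338.21 = 2231.53 ≈ 2232 km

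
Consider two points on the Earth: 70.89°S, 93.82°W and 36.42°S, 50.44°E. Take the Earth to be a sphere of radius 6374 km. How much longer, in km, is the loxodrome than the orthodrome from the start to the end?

Great circle: cos σ = sin φ₁ sin φ₂ + cos φ₁ cos φ₂ cos Δλ,  σ = 1.2163 rad → d_gc = 7752.5 km
Rhumb line: Δψ = +1.0985, q = Δφ/Δψ = 0.5477, d_rh = R√(Δφ²+q²Δλ²) = 9589.6 km
Excess = 9589.6 − 7752.5 = 1837.1 ≈ 1837 km

1837 km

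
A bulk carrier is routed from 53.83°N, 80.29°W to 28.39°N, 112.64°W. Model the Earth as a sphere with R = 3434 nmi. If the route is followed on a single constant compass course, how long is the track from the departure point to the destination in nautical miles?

Rhumb course C = atan2(Δλ, Δψ) with Δψ = ln[tan(π/4+φ₂/2)/tan(π/4+φ₁/2)] = -0.6020, Δλ = -0.5646 → C = 223.16°
d = R·|Δφ| / |cos C| = 3434·0.44401 / 0.72941 = 2090 nmi

2090 nmi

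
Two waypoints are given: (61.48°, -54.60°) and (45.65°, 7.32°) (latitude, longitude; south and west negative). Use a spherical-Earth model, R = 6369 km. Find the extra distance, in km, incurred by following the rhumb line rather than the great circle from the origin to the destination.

143 km

Great circle: cos σ = sin φ₁ sin φ₂ + cos φ₁ cos φ₂ cos Δλ,  σ = 0.6674 rad → d_gc = 4250.9 km
Rhumb line: Δψ = -0.4723, q = Δφ/Δψ = 0.5850, d_rh = R√(Δφ²+q²Δλ²) = 4394.1 km
Excess = 4394.1 − 4250.9 = 143.2 ≈ 143 km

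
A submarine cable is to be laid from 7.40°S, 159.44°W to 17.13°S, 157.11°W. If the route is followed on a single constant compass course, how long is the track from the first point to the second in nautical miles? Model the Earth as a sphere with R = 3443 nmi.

600 nmi

Δψ = ln[tan(π/4+φ₂/2)/tan(π/4+φ₁/2)] = -0.1740;  Δφ = -0.1698 rad,  Δλ = +0.0407 rad
q = Δφ/Δψ = 0.9759
d = R·√(Δφ² + q²Δλ²) = 3443·0.17440 = 600 nmi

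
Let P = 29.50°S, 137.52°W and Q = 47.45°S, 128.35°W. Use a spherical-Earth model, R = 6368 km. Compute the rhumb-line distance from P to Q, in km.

2146 km

Δψ = ln[tan(π/4+φ₂/2)/tan(π/4+φ₁/2)] = -0.4039;  Δφ = -0.3133 rad,  Δλ = +0.1600 rad
q = Δφ/Δψ = 0.7756
d = R·√(Δφ² + q²Δλ²) = 6368·0.33698 = 2146 km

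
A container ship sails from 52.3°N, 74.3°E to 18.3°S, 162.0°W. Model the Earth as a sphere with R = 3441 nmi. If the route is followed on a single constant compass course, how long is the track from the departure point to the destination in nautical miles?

7794 nmi

Δψ = ln[tan(π/4+φ₂/2)/tan(π/4+φ₁/2)] = -1.3997;  Δφ = -1.2322 rad,  Δλ = +2.1590 rad
q = Δφ/Δψ = 0.8804
d = R·√(Δφ² + q²Δλ²) = 3441·2.26514 = 7794 nmi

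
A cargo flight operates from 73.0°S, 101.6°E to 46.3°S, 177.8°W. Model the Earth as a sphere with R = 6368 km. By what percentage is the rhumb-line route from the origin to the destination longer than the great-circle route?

Great circle: σ = 0.7607 rad → d_gc = Rσ = 4844.0 km
Rhumb: Δφ = +0.4660, Δλ = +1.4067, Δψ = +0.9870, q = Δφ/Δψ = 0.4722 → d_rh = R√(Δφ²+q²Δλ²) = 5166.8 km
Excess = (5166.8 − 4844.0) / 4844.0 = 322.8 / 4844.0 = 6.66% ≈ 6.7%

6.7%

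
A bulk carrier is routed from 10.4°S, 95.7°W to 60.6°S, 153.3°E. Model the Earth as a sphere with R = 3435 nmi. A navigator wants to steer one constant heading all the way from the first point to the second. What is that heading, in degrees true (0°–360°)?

239.2°

Meridional parts: M(φ₁)=-0.1825, M(φ₂)=-1.3381 → ΔM = -1.1556;  Δλ = -1.9373 rad
tan C = Δλ / ΔM = +1.6765 → C = 239.18°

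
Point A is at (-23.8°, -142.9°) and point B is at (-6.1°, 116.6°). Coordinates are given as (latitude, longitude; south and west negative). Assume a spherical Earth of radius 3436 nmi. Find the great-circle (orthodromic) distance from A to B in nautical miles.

cos σ = sin φ₁ sin φ₂ + cos φ₁ cos φ₂ cos Δλ
      = sin(-23.80°)sin(-6.10°) + cos(-23.80°)cos(-6.10°)cos(-100.50°) = -0.1229
σ = 97.060° → d = Rσ = 3436·1.69402 = 5821 nmi

5821 nmi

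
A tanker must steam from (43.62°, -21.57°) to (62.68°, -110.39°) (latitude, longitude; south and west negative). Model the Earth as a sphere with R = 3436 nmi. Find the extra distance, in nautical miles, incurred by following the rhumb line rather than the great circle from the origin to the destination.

Great circle: cos σ = sin φ₁ sin φ₂ + cos φ₁ cos φ₂ cos Δλ,  σ = 0.9024 rad → d_gc = 3100.5 nmi
Rhumb line: Δψ = +0.5668, q = Δφ/Δψ = 0.5869, d_rh = R√(Δφ²+q²Δλ²) = 3328.4 nmi
Excess = 3328.4 − 3100.5 = 227.9 ≈ 228 nmi

228 nmi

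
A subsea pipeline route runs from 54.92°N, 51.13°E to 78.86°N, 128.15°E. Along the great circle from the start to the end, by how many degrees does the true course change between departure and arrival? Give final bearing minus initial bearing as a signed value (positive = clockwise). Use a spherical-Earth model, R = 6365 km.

Initial bearing θ₁ = atan2(sin Δλ cos φ₂, cos φ₁ sin φ₂ − sin φ₁ cos φ₂ cos Δλ) = 19.61°
Final bearing θ₂ = (initial bearing from the destination back to the start) + 180° = 93.21°
Δθ = θ₂ − θ₁ = +73.6°

+73.6°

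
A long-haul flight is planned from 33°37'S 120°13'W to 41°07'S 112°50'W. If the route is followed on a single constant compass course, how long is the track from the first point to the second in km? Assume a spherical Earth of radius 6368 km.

1058 km

Rhumb course C = atan2(Δλ, Δψ) with Δψ = ln[tan(π/4+φ₂/2)/tan(π/4+φ₁/2)] = -0.1650, Δλ = +0.1289 → C = 142.00°
d = R·|Δφ| / |cos C| = 6368·0.13090 / 0.78805 = 1058 km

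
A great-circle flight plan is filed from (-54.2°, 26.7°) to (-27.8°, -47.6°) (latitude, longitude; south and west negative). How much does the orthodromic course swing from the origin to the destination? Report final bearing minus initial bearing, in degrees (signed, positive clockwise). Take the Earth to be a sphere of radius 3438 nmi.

At departure: θ₁ = atan2(sin Δλ cos φ₂, cos φ₁ sin φ₂ − sin φ₁ cos φ₂ cos Δλ) = 264.72°
At arrival: θ₂ = atan2(sin Δλ cos φ₁, −cos φ₂ sin φ₁ + sin φ₂ cos φ₁ cos Δλ) = 318.82°
Δθ = θ₂ − θ₁ = +54.1°

+54.1°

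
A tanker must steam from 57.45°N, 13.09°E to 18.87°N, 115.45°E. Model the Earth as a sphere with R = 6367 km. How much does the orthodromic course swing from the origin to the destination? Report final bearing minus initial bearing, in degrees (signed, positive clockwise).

Initial bearing θ₁ = atan2(sin Δλ cos φ₂, cos φ₁ sin φ₂ − sin φ₁ cos φ₂ cos Δλ) = 69.55°
Final bearing θ₂ = (initial bearing from the destination back to the start) + 180° = 147.81°
Δθ = θ₂ − θ₁ = +78.3°

+78.3°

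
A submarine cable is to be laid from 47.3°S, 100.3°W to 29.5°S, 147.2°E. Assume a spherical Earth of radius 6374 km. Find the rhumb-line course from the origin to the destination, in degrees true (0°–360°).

Meridional parts: M(φ₁)=-0.9393, M(φ₂)=-0.5393 → ΔM = +0.4001;  Δλ = -1.9635 rad
tan C = Δλ / ΔM = -4.9078 → C = 281.52°

281.5°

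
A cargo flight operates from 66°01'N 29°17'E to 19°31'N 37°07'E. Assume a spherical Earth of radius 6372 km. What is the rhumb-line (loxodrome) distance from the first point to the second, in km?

5205 km

Δψ = ln[tan(π/4+φ₂/2)/tan(π/4+φ₁/2)] = -1.2018;  Δφ = -0.8116 rad,  Δλ = +0.1367 rad
q = Δφ/Δψ = 0.6753
d = R·√(Δφ² + q²Δλ²) = 6372·0.81681 = 5205 km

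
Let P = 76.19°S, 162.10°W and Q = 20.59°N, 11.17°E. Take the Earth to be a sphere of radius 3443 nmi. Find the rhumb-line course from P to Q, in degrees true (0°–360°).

50.7°

Δψ = ln[tan(π/4+φ₂/2)/tan(π/4+φ₁/2)] = +2.4785
Δλ = +3.0241 rad (taken the short way round)
course = atan2(Δλ, Δψ) = 50.66°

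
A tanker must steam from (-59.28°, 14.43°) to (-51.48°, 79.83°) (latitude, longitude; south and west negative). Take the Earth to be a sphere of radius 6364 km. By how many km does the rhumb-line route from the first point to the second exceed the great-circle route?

159 km

Great circle: cos σ = sin φ₁ sin φ₂ + cos φ₁ cos φ₂ cos Δλ,  σ = 0.6351 rad → d_gc = 4041.5 km
Rhumb line: Δψ = +0.2406, q = Δφ/Δψ = 0.5658, d_rh = R√(Δφ²+q²Δλ²) = 4200.7 km
Excess = 4200.7 − 4041.5 = 159.2 ≈ 159 km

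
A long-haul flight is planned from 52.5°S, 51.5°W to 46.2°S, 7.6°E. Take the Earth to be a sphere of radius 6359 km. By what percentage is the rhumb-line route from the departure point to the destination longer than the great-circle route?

2.7%

Great circle: σ = 0.6616 rad → d_gc = Rσ = 4207.3 km
Rhumb: Δφ = +0.1100, Δλ = +1.0315, Δψ = +0.1691, q = Δφ/Δψ = 0.6502 → d_rh = R√(Δφ²+q²Δλ²) = 4321.9 km
Excess = (4321.9 − 4207.3) / 4207.3 = 114.6 / 4207.3 = 2.72% ≈ 2.7%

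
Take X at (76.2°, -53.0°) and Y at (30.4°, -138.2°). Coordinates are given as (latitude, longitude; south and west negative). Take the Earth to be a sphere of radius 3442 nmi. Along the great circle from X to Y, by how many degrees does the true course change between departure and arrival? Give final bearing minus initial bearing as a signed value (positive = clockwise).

-77.3°

Initial bearing θ₁ = atan2(sin Δλ cos φ₂, cos φ₁ sin φ₂ − sin φ₁ cos φ₂ cos Δλ) = 273.37°
Final bearing θ₂ = (initial bearing from the destination back to the start) + 180° = 196.03°
Δθ = θ₂ − θ₁ = -77.3°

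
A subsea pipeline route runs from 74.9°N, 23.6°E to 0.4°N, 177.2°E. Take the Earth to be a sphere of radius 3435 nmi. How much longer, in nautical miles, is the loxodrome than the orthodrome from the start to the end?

1255 nmi

Great circle: cos σ = sin φ₁ sin φ₂ + cos φ₁ cos φ₂ cos Δλ,  σ = 1.7994 rad → d_gc = 6180.84 nmi
Rhumb line: Δψ = -2.0139, q = Δφ/Δψ = 0.6457, d_rh = R√(Δφ²+q²Δλ²) = 7436.32 nmi
Excess = 7436.32 − 6180.84 = 1255.48 ≈ 1255 nmi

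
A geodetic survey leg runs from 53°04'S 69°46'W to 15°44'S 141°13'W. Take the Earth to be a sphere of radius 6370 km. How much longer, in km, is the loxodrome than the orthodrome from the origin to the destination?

184 km

Great circle: cos σ = sin φ₁ sin φ₂ + cos φ₁ cos φ₂ cos Δλ,  σ = 1.1585 rad → d_gc = 7379.4 km
Rhumb line: Δψ = +0.8187, q = Δφ/Δψ = 0.7959, d_rh = R√(Δφ²+q²Δλ²) = 7563.2 km
Excess = 7563.2 − 7379.4 = 183.8 ≈ 184 km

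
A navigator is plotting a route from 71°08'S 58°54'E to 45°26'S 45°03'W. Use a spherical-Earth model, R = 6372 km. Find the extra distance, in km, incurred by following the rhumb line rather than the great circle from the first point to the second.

663 km

Great circle: cos σ = sin φ₁ sin φ₂ + cos φ₁ cos φ₂ cos Δλ,  σ = 0.9028 rad → d_gc = 5752.3 km
Rhumb line: Δψ = +0.9028, q = Δφ/Δψ = 0.4969, d_rh = R√(Δφ²+q²Δλ²) = 6415.7 km
Excess = 6415.7 − 5752.3 = 663.4 ≈ 663 km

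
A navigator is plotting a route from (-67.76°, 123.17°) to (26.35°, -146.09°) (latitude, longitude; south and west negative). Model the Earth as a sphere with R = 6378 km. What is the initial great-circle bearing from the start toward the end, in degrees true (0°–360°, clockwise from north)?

θ = atan2( sin Δλ·cos φ₂ ,  cos φ₁ sin φ₂ − sin φ₁ cos φ₂ cos Δλ )
  = atan2(+0.8960, +0.1573) = 80.04°

80.0°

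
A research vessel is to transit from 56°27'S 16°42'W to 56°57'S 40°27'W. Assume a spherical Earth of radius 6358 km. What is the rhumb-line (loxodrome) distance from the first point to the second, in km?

Δψ = ln[tan(π/4+φ₂/2)/tan(π/4+φ₁/2)] = -0.0159;  Δφ = -0.0087 rad,  Δλ = -0.4145 rad
q = Δφ/Δψ = 0.5490
d = R·√(Δφ² + q²Δλ²) = 6358·0.22774 = 1448 km

1448 km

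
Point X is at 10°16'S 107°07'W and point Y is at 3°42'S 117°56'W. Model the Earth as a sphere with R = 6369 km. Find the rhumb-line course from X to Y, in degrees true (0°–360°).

301.5°

Meridional parts: M(φ₁)=-0.1802, M(φ₂)=-0.0646 → ΔM = +0.1155;  Δλ = -0.1888 rad
tan C = Δλ / ΔM = -1.6341 → C = 301.47°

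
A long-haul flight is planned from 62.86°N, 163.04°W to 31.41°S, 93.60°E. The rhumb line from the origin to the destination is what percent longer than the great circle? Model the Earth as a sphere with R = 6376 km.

2.7%

Great circle: σ = 2.1576 rad → d_gc = Rσ = 13757.1 km
Rhumb: Δφ = -1.6453, Δλ = -1.8040, Δψ = -1.9993, q = Δφ/Δψ = 0.8229 → d_rh = R√(Δφ²+q²Δλ²) = 14129.6 km
Excess = (14129.6 − 13757.1) / 13757.1 = 372.5 / 13757.1 = 2.71% ≈ 2.7%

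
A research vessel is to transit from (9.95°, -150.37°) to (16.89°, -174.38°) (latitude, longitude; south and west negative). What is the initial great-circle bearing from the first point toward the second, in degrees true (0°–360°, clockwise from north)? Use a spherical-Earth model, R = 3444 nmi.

N = sin Δλ·cos φ₂ = -0.3893;  D = cos φ₁ sin φ₂ − sin φ₁ cos φ₂ cos Δλ = +0.1351
initial course = atan2(N, D) = 289.14°

289.1°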